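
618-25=593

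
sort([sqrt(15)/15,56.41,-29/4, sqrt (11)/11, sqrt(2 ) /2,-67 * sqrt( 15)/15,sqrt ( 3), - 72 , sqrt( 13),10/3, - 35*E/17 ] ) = [  -  72, - 67* sqrt(15)/15, - 29/4,  -  35*E/17, sqrt(15 ) /15, sqrt( 11 ) /11 , sqrt( 2)/2,sqrt(3 ),10/3,sqrt( 13),56.41]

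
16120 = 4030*4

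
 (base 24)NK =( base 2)1000111100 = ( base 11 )480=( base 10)572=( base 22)140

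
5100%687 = 291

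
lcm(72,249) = 5976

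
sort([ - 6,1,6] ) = [ -6, 1, 6]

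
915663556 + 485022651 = 1400686207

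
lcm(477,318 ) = 954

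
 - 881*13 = -11453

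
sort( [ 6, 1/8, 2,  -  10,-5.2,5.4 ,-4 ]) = [-10, - 5.2,-4, 1/8,2,  5.4,6]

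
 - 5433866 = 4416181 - 9850047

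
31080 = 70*444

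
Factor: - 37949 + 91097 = 2^2 * 3^1 *43^1*103^1 =53148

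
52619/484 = 52619/484  =  108.72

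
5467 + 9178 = 14645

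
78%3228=78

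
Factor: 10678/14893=38/53  =  2^1*19^1*53^( - 1 ) 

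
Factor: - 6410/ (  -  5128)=2^( - 2)*5^1  =  5/4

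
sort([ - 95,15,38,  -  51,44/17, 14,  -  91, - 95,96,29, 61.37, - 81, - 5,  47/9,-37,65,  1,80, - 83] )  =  [ - 95, - 95,-91,-83,-81, - 51,  -  37,-5,1,44/17,47/9, 14,15, 29,38,61.37, 65 , 80,96] 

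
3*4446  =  13338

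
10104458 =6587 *1534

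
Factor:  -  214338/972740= - 107169/486370 =-2^(-1)*3^1*5^(-1)*17^( - 1 )*139^1*257^1*2861^ ( - 1)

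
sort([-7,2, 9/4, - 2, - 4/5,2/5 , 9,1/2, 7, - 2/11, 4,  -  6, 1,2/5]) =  [ - 7,  -  6, -2, - 4/5, - 2/11, 2/5, 2/5, 1/2,  1,  2, 9/4, 4,  7,9]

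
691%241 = 209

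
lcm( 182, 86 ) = 7826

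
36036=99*364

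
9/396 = 1/44 = 0.02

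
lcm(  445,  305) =27145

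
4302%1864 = 574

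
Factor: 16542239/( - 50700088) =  -2^( - 3 )*7^1*263^ ( - 1)*24097^( - 1)*2363177^1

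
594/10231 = 594/10231 = 0.06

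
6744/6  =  1124=1124.00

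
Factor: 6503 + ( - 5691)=812 =2^2 * 7^1*29^1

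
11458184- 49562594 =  - 38104410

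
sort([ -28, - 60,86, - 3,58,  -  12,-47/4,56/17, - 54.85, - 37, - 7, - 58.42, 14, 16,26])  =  [ - 60 ,- 58.42, - 54.85,-37, - 28, - 12, - 47/4,- 7,-3,56/17,14,  16, 26, 58 , 86]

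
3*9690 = 29070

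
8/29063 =8/29063 = 0.00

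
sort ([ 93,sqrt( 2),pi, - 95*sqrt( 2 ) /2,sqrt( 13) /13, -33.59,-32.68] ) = [-95*sqrt (2)/2,-33.59,  -  32.68, sqrt(13)/13,  sqrt (2 ),pi , 93] 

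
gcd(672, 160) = 32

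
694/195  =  3 + 109/195=   3.56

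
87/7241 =87/7241 = 0.01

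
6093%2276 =1541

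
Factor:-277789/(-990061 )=761^ (-1 )*1301^(- 1 )*277789^1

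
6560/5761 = 1 + 799/5761 = 1.14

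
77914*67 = 5220238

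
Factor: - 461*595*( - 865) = 237265175  =  5^2 *7^1 *17^1*173^1* 461^1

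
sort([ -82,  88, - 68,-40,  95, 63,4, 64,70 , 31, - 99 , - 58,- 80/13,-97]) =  [ - 99, - 97, - 82, - 68, - 58, - 40, - 80/13,4,31, 63, 64,70, 88 , 95 ]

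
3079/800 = 3 + 679/800  =  3.85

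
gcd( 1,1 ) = 1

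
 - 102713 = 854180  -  956893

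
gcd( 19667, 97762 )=1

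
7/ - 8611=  - 7/8611 =-  0.00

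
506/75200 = 253/37600= 0.01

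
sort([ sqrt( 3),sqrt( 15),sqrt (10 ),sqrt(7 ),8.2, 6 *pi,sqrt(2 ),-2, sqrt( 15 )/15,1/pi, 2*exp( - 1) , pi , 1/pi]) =[-2 , sqrt(15)/15,1/pi, 1/pi,2*exp(-1 ), sqrt( 2),sqrt( 3),sqrt( 7),pi,  sqrt(10), sqrt( 15), 8.2, 6*pi ] 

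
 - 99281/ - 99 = 99281/99 = 1002.84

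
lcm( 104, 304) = 3952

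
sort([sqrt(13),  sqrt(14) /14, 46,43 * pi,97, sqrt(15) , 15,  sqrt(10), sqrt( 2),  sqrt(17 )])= [ sqrt( 14)/14, sqrt( 2 ),  sqrt(10),  sqrt ( 13 ),sqrt(15 ), sqrt(17 ), 15,46, 97, 43*pi]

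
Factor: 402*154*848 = 2^6*3^1*7^1*11^1*53^1 * 67^1 = 52497984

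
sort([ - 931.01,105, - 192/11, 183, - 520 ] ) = [ - 931.01,- 520, - 192/11,105, 183 ] 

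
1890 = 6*315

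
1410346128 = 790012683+620333445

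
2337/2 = 1168 +1/2 = 1168.50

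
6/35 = 6/35 = 0.17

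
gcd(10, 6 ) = 2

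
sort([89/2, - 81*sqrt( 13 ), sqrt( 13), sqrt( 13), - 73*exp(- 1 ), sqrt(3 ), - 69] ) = [ - 81* sqrt ( 13 ), - 69,-73*exp(- 1),sqrt ( 3 ), sqrt( 13 ), sqrt ( 13 ),89/2]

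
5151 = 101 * 51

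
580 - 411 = 169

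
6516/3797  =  6516/3797 = 1.72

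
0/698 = 0 =0.00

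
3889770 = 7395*526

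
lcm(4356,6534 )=13068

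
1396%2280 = 1396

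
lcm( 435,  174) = 870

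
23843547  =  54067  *441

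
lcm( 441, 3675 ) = 11025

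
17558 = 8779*2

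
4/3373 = 4/3373 = 0.00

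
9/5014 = 9/5014  =  0.00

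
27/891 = 1/33=0.03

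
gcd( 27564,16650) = 6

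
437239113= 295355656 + 141883457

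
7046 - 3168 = 3878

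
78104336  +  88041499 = 166145835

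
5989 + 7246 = 13235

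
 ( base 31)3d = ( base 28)3m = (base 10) 106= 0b1101010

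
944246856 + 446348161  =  1390595017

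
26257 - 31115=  - 4858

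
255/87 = 85/29 = 2.93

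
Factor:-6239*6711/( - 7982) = 2^( - 1 )*3^1*13^( - 1)*17^1*307^ ( - 1 )*367^1*  2237^1  =  41869929/7982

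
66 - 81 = -15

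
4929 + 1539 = 6468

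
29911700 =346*86450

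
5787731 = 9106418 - 3318687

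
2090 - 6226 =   -  4136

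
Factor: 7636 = 2^2*23^1*83^1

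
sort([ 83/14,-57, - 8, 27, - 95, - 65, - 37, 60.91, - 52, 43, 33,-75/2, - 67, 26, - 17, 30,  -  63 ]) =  [-95,-67, - 65,  -  63, - 57,-52, - 75/2, - 37, - 17, - 8 , 83/14, 26,27,30, 33, 43, 60.91 ] 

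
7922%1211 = 656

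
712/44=178/11 =16.18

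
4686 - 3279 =1407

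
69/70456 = 69/70456=0.00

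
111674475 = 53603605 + 58070870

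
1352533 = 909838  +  442695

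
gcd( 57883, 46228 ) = 7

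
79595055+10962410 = 90557465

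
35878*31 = 1112218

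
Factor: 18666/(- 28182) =- 3^1*7^(-1)*11^(-1)*17^1 = - 51/77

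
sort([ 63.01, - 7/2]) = [ - 7/2,63.01]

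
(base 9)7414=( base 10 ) 5440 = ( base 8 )12500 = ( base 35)4FF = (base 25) 8hf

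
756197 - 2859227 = -2103030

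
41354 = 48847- 7493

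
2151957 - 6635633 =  - 4483676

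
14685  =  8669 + 6016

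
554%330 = 224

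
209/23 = 209/23 = 9.09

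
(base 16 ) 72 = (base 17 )6c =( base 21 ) 59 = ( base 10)114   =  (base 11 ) a4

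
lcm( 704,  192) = 2112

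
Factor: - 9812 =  - 2^2*11^1*223^1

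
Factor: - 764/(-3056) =1/4 =2^(  -  2) 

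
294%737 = 294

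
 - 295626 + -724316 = -1019942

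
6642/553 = 6642/553 = 12.01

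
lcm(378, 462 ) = 4158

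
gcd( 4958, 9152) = 2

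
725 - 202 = 523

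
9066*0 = 0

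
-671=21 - 692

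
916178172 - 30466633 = 885711539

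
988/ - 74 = -494/37 = - 13.35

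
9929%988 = 49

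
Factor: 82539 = 3^4*1019^1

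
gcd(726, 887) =1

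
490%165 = 160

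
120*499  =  59880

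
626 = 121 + 505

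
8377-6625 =1752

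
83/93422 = 83/93422= 0.00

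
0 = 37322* 0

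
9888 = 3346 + 6542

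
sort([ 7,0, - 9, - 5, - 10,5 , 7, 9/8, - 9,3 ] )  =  [ - 10, - 9, - 9, - 5 , 0, 9/8,3 , 5,7 , 7]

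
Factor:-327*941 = - 3^1 * 109^1*941^1= - 307707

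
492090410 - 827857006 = -335766596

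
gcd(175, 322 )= 7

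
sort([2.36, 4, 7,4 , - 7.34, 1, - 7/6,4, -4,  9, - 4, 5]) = [ - 7.34,  -  4, - 4,  -  7/6,1, 2.36,4, 4,4, 5, 7,9 ] 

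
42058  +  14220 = 56278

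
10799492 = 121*89252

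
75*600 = 45000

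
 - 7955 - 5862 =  - 13817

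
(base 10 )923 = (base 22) 1jl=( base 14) 49D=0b1110011011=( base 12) 64b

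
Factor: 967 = 967^1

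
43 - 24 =19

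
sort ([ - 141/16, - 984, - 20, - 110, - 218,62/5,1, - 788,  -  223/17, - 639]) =[ - 984, - 788, - 639, - 218,  -  110, - 20, - 223/17, - 141/16, 1,  62/5] 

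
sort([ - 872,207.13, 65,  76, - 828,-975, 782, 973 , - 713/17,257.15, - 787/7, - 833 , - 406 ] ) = [-975, - 872, - 833, - 828, - 406, - 787/7, - 713/17, 65, 76, 207.13,257.15, 782, 973 ]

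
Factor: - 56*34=-2^4*7^1*17^1 = -1904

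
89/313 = 89/313=0.28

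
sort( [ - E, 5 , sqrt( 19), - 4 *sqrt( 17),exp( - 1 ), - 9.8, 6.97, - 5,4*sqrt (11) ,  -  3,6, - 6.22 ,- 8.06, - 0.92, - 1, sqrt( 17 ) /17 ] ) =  [ - 4*sqrt( 17), - 9.8,- 8.06, - 6.22,-5, - 3, - E, - 1, - 0.92, sqrt(17)/17, exp( - 1) , sqrt( 19), 5,6,6.97, 4*sqrt( 11) ] 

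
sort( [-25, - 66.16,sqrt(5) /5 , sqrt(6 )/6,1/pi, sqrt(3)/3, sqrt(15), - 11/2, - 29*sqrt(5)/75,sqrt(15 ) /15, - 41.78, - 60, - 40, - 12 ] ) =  [ - 66.16 , - 60, - 41.78, - 40, - 25,-12, - 11/2, - 29*sqrt(5)/75,sqrt(15 )/15, 1/pi,sqrt( 6)/6,sqrt( 5)/5,sqrt( 3)/3,sqrt (15)]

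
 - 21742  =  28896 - 50638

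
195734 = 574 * 341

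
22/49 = 22/49 =0.45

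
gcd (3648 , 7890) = 6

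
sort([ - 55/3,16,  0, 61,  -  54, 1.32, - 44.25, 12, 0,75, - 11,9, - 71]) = [ - 71, - 54, - 44.25, - 55/3,  -  11, 0, 0,1.32, 9,12, 16, 61,75 ]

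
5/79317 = 5/79317 = 0.00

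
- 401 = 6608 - 7009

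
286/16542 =143/8271=0.02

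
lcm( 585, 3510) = 3510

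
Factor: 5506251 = 3^1*31^1* 59207^1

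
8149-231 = 7918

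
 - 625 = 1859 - 2484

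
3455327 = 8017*431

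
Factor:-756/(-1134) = 2^1*3^(- 1 )= 2/3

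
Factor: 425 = 5^2*17^1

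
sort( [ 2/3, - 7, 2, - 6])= [ - 7, - 6, 2/3,2] 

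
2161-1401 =760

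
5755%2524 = 707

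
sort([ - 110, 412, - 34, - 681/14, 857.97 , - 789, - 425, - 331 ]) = [ - 789, - 425, - 331, - 110, - 681/14, - 34, 412, 857.97] 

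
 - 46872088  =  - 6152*7619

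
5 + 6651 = 6656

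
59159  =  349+58810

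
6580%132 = 112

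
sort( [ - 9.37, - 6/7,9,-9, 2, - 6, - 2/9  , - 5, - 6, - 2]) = [ - 9.37, - 9,-6, - 6 ,  -  5, - 2, - 6/7,-2/9,2,9]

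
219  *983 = 215277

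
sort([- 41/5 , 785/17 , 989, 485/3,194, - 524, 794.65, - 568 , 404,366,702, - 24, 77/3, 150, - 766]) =[- 766,- 568, - 524, - 24, -41/5,77/3, 785/17, 150, 485/3, 194,366, 404, 702, 794.65,989]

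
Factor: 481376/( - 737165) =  - 2^5 * 5^( - 1)*7^2 * 11^( - 1 ) * 13^ ( - 1)*  307^1* 1031^( - 1)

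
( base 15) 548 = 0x4A9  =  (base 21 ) 2eh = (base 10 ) 1193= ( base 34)113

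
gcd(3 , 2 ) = 1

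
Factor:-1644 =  - 2^2*3^1 * 137^1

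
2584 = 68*38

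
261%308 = 261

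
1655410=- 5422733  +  7078143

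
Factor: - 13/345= - 3^(- 1 )*5^(  -  1)*13^1*23^( - 1 )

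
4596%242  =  240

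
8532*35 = 298620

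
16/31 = 16/31 = 0.52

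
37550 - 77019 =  - 39469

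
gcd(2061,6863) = 1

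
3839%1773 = 293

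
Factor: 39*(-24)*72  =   - 67392 = - 2^6*3^4*13^1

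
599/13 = 599/13=46.08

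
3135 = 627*5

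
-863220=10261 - 873481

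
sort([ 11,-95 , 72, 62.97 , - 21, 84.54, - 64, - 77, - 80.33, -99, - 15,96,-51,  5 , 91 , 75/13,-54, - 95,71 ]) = [ - 99 , - 95,-95, - 80.33, - 77, - 64, - 54, - 51,-21, -15,5 , 75/13 , 11,62.97 , 71 , 72, 84.54,91,96]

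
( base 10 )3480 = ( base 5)102410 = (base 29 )440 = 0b110110011000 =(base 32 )3co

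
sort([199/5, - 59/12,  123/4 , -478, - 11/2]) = [ - 478, - 11/2, - 59/12,123/4, 199/5]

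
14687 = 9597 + 5090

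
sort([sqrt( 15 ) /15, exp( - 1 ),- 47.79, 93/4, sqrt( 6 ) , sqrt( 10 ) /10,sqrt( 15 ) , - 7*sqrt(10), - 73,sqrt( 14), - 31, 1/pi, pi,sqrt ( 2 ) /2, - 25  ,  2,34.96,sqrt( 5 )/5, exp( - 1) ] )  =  [ - 73, - 47.79 ,-31, - 25, - 7* sqrt( 10 ), sqrt( 15 ) /15, sqrt ( 10)/10, 1/pi, exp( - 1), exp( - 1 ), sqrt( 5) /5, sqrt(  2 )/2,2,sqrt( 6),pi,sqrt( 14 ), sqrt(15 ), 93/4, 34.96]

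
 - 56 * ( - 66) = 3696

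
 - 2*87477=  - 174954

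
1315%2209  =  1315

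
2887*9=25983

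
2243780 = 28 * 80135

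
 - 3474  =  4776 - 8250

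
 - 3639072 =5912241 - 9551313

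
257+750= 1007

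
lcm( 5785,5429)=352885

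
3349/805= 3349/805 = 4.16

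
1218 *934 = 1137612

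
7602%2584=2434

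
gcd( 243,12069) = 81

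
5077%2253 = 571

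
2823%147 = 30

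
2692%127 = 25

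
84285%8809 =5004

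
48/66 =8/11 = 0.73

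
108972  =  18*6054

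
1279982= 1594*803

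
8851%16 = 3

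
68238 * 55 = 3753090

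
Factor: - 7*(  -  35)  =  5^1*7^2 = 245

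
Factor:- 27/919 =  - 3^3*919^( - 1) 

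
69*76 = 5244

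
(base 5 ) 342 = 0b1100001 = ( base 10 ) 97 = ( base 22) 49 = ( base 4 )1201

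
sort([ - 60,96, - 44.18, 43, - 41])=[ - 60, - 44.18, - 41,43,96] 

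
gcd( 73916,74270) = 2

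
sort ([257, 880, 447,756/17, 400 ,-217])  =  [ - 217, 756/17, 257,400,  447, 880]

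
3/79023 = 1/26341 = 0.00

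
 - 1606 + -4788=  - 6394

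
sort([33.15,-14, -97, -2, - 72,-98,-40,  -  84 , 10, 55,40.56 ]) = [ -98, - 97,-84, - 72, - 40, - 14, - 2,10,33.15,40.56,55]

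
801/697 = 801/697 = 1.15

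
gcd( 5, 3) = 1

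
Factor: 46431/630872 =2^( - 3 )*3^2*7^1 * 107^( - 1) = 63/856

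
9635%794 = 107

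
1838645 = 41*44845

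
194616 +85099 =279715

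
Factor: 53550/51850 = 3^2*7^1*61^( - 1) = 63/61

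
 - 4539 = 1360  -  5899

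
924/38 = 462/19 = 24.32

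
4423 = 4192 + 231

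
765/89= 8 + 53/89=8.60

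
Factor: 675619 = 7^1*96517^1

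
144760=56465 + 88295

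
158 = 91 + 67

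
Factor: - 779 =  - 19^1 * 41^1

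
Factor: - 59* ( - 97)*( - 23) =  - 23^1 * 59^1 * 97^1 = - 131629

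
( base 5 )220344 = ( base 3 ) 101102110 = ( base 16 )1DAF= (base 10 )7599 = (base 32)7df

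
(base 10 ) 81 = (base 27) 30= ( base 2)1010001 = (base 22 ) 3f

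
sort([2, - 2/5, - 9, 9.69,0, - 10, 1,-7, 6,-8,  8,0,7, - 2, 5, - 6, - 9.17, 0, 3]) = [ - 10, - 9.17,-9,-8, - 7,-6,  -  2 , - 2/5,0, 0, 0, 1 , 2,3,5, 6,7, 8, 9.69]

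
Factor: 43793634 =2^1 * 3^1*7298939^1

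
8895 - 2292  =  6603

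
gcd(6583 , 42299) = 1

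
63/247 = 63/247 = 0.26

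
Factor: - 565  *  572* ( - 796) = 257251280=2^4 * 5^1  *  11^1* 13^1*113^1 * 199^1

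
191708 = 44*4357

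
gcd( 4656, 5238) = 582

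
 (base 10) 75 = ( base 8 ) 113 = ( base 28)2J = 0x4b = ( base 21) 3c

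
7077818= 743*9526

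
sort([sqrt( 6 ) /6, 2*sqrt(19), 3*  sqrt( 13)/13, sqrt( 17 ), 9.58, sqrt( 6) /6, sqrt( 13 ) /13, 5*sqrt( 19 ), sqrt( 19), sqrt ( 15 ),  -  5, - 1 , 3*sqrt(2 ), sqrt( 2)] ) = [ - 5,-1, sqrt(13 )/13,sqrt(6) /6 , sqrt(6)/6  ,  3* sqrt( 13) /13,sqrt(2), sqrt( 15), sqrt( 17), 3*sqrt(2 ), sqrt ( 19),2 * sqrt ( 19 ),  9.58, 5* sqrt( 19 )] 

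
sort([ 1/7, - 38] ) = [ - 38, 1/7]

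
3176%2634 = 542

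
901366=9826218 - 8924852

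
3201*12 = 38412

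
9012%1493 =54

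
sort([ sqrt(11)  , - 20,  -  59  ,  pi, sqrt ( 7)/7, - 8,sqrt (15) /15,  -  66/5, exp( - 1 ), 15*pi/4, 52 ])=[ - 59, - 20, - 66/5, - 8, sqrt( 15 )/15,exp( - 1), sqrt ( 7)/7, pi, sqrt( 11 ),15*pi/4,52]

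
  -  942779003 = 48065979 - 990844982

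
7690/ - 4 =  - 1923+1/2 = -1922.50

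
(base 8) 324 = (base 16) D4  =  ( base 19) b3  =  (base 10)212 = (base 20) ac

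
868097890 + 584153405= 1452251295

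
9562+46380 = 55942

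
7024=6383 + 641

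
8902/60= 4451/30 = 148.37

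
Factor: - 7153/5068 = -2^(-2)*7^ (-1) * 23^1*181^(  -  1 ) * 311^1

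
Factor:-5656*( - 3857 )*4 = 87260768 =2^5*7^2 * 19^1 * 29^1*101^1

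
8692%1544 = 972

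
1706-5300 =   -  3594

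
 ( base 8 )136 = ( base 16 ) 5E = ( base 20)4E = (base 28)3A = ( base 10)94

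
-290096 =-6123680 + 5833584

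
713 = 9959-9246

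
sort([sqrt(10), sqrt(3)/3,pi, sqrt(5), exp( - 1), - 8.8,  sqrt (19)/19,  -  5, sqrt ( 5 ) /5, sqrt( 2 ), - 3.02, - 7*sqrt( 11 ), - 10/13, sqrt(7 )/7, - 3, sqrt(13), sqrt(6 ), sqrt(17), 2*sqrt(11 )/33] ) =[ - 7*sqrt(11), - 8.8, - 5, - 3.02,- 3,-10/13 , 2*sqrt(11)/33,sqrt(19 )/19, exp( - 1), sqrt(7)/7,  sqrt(5 ) /5, sqrt(3) /3, sqrt(2 ),sqrt(5 ), sqrt(6), pi, sqrt( 10) , sqrt(13 ), sqrt( 17)]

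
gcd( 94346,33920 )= 2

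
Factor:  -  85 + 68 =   -  17 = -  17^1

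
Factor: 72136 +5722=2^1*11^1*3539^1 = 77858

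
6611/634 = 10 + 271/634 = 10.43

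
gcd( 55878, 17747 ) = 1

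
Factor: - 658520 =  - 2^3*5^1*101^1*163^1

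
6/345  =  2/115 = 0.02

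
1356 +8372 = 9728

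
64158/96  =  668 + 5/16=668.31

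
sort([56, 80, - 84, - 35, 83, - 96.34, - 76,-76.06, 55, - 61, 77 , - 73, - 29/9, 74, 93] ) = [-96.34, - 84, - 76.06 , - 76, - 73, - 61, - 35,-29/9,55, 56, 74, 77,80 , 83, 93]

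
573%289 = 284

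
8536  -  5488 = 3048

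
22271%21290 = 981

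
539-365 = 174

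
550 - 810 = -260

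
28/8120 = 1/290=0.00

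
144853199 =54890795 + 89962404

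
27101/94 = 288 + 29/94 = 288.31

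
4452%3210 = 1242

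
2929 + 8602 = 11531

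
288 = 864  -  576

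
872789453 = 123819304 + 748970149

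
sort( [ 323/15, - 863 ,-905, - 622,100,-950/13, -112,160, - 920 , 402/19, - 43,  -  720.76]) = [-920, - 905, - 863,-720.76, - 622, - 112, - 950/13, - 43,402/19, 323/15,  100,160]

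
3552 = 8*444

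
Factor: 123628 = 2^2 * 31^1*997^1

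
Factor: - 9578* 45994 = - 2^2*13^1*29^1 * 61^1* 4789^1 = - 440530532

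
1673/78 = 21 + 35/78=21.45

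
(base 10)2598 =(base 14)D38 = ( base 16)A26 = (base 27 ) 3F6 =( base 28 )38M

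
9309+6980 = 16289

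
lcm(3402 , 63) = 3402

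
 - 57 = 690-747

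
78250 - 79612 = - 1362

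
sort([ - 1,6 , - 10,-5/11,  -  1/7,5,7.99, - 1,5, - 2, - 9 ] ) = [ - 10, - 9, - 2, - 1, - 1, - 5/11, - 1/7,5,5,6, 7.99]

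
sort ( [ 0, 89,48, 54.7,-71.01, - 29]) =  [ - 71.01, - 29,0,  48,54.7, 89] 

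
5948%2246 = 1456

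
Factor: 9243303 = 3^1*37^1*83273^1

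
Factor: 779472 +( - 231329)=548143 =548143^1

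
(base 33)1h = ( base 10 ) 50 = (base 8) 62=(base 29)1L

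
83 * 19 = 1577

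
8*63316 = 506528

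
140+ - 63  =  77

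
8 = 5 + 3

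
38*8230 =312740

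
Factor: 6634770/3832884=2^( - 1) * 3^( - 1)*5^1*11^ (- 1 )*9679^(  -  1)*221159^1 = 1105795/638814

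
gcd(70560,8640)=1440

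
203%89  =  25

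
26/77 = 26/77 = 0.34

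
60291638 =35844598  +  24447040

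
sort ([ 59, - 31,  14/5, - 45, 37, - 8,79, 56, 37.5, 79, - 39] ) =[ - 45, - 39, - 31 , - 8,14/5, 37,  37.5, 56, 59,  79, 79 ]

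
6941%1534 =805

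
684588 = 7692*89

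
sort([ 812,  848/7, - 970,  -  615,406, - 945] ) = [ -970, - 945,-615, 848/7, 406, 812 ]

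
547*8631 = 4721157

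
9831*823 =8090913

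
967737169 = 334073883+633663286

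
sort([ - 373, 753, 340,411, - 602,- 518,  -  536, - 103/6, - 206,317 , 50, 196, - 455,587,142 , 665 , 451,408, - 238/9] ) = [ - 602, - 536, -518,- 455, - 373, - 206,- 238/9 , - 103/6, 50, 142,196,317,  340,408,  411,451, 587,  665, 753 ] 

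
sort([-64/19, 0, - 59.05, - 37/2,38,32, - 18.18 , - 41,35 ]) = [ - 59.05,  -  41, - 37/2,-18.18,-64/19,0,32,35,38 ] 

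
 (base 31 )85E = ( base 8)17261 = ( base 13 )3765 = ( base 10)7857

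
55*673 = 37015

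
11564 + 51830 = 63394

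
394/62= 6 + 11/31   =  6.35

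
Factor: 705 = 3^1*5^1*47^1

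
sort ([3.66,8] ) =[3.66, 8 ]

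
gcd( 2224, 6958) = 2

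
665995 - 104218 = 561777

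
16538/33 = 16538/33=501.15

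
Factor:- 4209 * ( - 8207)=3^1*23^1* 29^1* 61^1*283^1 =34543263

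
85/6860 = 17/1372=0.01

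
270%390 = 270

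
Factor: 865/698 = 2^(-1)*5^1*173^1*349^( - 1 )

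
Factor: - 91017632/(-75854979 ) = 2^5 * 3^( - 2) * 37^1 * 113^( - 1 )* 74587^(-1) * 76873^1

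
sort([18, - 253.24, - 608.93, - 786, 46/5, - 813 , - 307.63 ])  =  [ - 813, - 786, - 608.93, - 307.63, - 253.24, 46/5, 18]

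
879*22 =19338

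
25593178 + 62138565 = 87731743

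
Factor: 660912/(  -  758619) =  - 220304/252873=- 2^4*3^ (- 2 )*7^2* 281^1* 28097^(-1)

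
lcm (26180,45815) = 183260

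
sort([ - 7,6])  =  [ - 7, 6]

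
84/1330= 6/95=0.06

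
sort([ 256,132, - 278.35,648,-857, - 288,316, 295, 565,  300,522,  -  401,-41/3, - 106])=[ - 857,- 401, - 288, -278.35,-106,-41/3, 132 , 256, 295, 300,316, 522, 565, 648]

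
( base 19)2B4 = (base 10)935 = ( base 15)425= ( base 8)1647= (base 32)T7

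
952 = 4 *238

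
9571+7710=17281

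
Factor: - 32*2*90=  - 2^7*3^2*5^1=   - 5760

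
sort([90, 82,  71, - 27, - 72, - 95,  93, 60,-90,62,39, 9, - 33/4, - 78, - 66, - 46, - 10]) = [ - 95, - 90, - 78,-72, - 66, - 46 ,- 27, - 10, - 33/4, 9, 39,60, 62,71,  82, 90, 93 ]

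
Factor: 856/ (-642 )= - 2^2*3^( - 1) = -  4/3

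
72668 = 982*74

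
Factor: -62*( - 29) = 1798= 2^1*29^1*31^1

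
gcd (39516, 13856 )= 4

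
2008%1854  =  154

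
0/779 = 0 = 0.00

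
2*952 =1904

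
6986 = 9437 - 2451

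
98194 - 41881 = 56313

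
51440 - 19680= 31760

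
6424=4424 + 2000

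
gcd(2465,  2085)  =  5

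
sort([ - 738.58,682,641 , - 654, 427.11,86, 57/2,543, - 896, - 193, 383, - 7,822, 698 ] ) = [  -  896,- 738.58, - 654, - 193, - 7,  57/2, 86,383,427.11,543,641, 682, 698, 822 ] 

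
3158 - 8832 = -5674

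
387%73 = 22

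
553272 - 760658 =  - 207386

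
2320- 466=1854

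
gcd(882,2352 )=294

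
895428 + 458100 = 1353528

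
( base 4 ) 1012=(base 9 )77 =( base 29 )2c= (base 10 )70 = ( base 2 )1000110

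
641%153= 29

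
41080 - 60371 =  - 19291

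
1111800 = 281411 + 830389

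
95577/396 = 241 + 47/132  =  241.36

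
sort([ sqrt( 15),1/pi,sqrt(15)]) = [1/pi,sqrt( 15) , sqrt ( 15)] 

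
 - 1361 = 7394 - 8755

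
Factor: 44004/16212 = 19/7  =  7^ (-1)*19^1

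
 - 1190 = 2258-3448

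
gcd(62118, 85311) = 9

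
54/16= 27/8=3.38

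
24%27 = 24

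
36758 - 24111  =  12647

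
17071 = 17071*1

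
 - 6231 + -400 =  - 6631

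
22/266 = 11/133= 0.08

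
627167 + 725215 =1352382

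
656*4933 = 3236048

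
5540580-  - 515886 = 6056466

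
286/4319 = 286/4319 = 0.07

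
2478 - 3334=  -  856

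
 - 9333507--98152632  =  88819125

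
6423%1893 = 744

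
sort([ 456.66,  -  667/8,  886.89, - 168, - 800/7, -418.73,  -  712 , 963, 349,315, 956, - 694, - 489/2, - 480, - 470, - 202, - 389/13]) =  [ - 712, - 694, - 480, - 470, - 418.73,- 489/2, - 202, - 168, - 800/7, - 667/8, - 389/13, 315,349, 456.66,886.89 , 956, 963] 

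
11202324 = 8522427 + 2679897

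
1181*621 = 733401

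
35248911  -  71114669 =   -  35865758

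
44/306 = 22/153= 0.14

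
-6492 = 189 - 6681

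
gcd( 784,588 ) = 196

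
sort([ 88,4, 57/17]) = [ 57/17,  4,88] 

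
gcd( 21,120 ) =3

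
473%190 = 93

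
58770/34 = 1728 +9/17  =  1728.53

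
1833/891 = 2 + 17/297 = 2.06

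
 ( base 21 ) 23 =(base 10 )45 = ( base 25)1K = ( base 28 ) 1h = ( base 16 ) 2d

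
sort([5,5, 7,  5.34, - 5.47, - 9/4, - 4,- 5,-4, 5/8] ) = [ - 5.47, - 5,  -  4,-4,-9/4, 5/8,5, 5, 5.34,7] 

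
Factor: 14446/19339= 2^1*31^1*83^(-1) =62/83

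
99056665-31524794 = 67531871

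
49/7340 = 49/7340 = 0.01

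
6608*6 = 39648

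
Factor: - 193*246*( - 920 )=2^4 * 3^1*5^1*23^1*41^1 * 193^1 = 43679760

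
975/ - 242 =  - 975/242 = - 4.03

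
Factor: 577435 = 5^1*53^1 *2179^1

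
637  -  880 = - 243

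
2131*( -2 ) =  - 4262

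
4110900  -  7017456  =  - 2906556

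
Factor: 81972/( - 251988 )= -3^3  *83^(  -  1) = - 27/83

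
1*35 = 35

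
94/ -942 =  - 1 + 424/471 = - 0.10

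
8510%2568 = 806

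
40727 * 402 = 16372254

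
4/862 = 2/431  =  0.00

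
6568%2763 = 1042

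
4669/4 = 4669/4  =  1167.25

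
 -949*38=- 36062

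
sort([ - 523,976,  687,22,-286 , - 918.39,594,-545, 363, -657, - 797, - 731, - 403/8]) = [ - 918.39, - 797,-731, -657,-545, - 523,-286, -403/8, 22,363,594  ,  687,976]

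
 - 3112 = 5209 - 8321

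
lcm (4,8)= 8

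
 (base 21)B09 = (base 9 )6600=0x12fc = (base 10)4860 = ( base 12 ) 2990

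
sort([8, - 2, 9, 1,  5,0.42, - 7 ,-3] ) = [  -  7, - 3, - 2 , 0.42,1, 5 , 8,9]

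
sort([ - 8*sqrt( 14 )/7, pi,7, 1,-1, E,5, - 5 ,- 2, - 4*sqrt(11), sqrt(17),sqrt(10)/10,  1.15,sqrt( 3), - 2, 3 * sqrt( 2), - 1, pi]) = [ - 4*sqrt( 11), - 5,-8*sqrt(14 )/7, - 2, - 2, - 1, - 1 , sqrt(10 )/10, 1,  1.15,sqrt ( 3),E, pi, pi,sqrt(17), 3*sqrt( 2 ),5, 7]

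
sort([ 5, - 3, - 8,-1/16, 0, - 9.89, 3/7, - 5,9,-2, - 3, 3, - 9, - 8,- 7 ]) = [ - 9.89, - 9, - 8,-8, - 7,  -  5 , -3, - 3,- 2, - 1/16,0,3/7, 3,5,9]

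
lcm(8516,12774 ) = 25548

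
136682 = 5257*26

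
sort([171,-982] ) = [- 982, 171]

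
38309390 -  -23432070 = 61741460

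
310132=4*77533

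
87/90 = 29/30 = 0.97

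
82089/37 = 82089/37 = 2218.62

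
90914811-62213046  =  28701765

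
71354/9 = 7928 + 2/9 = 7928.22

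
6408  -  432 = 5976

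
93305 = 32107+61198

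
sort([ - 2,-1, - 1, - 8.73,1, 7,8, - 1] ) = [ - 8.73, - 2, - 1, - 1, - 1,1,7, 8 ]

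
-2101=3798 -5899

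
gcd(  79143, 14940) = 3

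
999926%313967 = 58025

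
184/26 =7 + 1/13 =7.08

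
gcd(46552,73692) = 92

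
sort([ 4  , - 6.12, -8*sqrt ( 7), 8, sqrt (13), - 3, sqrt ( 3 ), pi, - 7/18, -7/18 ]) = [ - 8*sqrt(7), - 6.12, -3, - 7/18, - 7/18,sqrt (3), pi , sqrt(13 ), 4,8 ]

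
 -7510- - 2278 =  - 5232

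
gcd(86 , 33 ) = 1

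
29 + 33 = 62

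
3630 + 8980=12610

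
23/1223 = 23/1223=0.02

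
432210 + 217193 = 649403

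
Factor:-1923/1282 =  - 2^( - 1) * 3^1 = - 3/2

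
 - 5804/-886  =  2902/443 = 6.55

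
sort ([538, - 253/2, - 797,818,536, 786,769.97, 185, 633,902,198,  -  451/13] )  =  [ - 797, -253/2, - 451/13, 185,  198 , 536, 538, 633,769.97,786,818,902 ]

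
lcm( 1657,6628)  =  6628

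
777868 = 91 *8548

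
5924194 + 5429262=11353456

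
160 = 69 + 91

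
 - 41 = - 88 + 47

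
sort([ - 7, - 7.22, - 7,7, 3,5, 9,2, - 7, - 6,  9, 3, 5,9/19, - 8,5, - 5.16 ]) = [-8, - 7.22, - 7, - 7, - 7, - 6,- 5.16, 9/19,2, 3,3,5, 5 , 5,7,9,9 ]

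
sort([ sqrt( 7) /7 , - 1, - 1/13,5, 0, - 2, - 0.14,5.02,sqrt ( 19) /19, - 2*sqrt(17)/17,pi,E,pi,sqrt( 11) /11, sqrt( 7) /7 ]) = [ - 2, - 1, - 2*sqrt( 17) /17, - 0.14,-1/13, 0, sqrt( 19)/19,sqrt(  11 )/11,sqrt( 7)/7,sqrt( 7 )/7,E,pi,pi,5,5.02 ]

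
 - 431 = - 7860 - - 7429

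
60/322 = 30/161=0.19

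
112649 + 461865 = 574514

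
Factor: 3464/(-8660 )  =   - 2^1*5^ ( - 1 ) = - 2/5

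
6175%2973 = 229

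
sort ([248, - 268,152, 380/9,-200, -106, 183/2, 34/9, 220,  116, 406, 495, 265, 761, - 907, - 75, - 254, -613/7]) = [-907 , - 268, - 254,  -  200,- 106, - 613/7, - 75,  34/9, 380/9, 183/2,116, 152, 220 , 248, 265,406,495, 761]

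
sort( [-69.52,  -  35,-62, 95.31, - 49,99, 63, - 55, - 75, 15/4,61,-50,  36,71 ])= [-75, - 69.52, - 62, - 55,-50, -49, -35,15/4, 36,61,63, 71, 95.31,  99 ]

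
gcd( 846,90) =18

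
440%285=155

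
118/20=59/10 =5.90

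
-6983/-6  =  6983/6 =1163.83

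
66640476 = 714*93334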